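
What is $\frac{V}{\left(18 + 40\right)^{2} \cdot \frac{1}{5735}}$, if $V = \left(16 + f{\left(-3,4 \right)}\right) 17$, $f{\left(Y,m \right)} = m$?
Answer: $\frac{487475}{841} \approx 579.64$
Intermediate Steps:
$V = 340$ ($V = \left(16 + 4\right) 17 = 20 \cdot 17 = 340$)
$\frac{V}{\left(18 + 40\right)^{2} \cdot \frac{1}{5735}} = \frac{340}{\left(18 + 40\right)^{2} \cdot \frac{1}{5735}} = \frac{340}{58^{2} \cdot \frac{1}{5735}} = \frac{340}{3364 \cdot \frac{1}{5735}} = \frac{340}{\frac{3364}{5735}} = 340 \cdot \frac{5735}{3364} = \frac{487475}{841}$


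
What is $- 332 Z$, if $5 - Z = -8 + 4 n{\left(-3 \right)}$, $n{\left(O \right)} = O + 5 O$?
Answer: $-28220$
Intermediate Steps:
$n{\left(O \right)} = 6 O$
$Z = 85$ ($Z = 5 - \left(-8 + 4 \cdot 6 \left(-3\right)\right) = 5 - \left(-8 + 4 \left(-18\right)\right) = 5 - \left(-8 - 72\right) = 5 - -80 = 5 + 80 = 85$)
$- 332 Z = \left(-332\right) 85 = -28220$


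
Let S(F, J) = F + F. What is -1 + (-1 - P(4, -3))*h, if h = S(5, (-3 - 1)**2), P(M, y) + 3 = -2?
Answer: 39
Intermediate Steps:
P(M, y) = -5 (P(M, y) = -3 - 2 = -5)
S(F, J) = 2*F
h = 10 (h = 2*5 = 10)
-1 + (-1 - P(4, -3))*h = -1 + (-1 - 1*(-5))*10 = -1 + (-1 + 5)*10 = -1 + 4*10 = -1 + 40 = 39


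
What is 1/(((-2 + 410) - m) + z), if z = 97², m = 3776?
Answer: 1/6041 ≈ 0.00016554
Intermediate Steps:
z = 9409
1/(((-2 + 410) - m) + z) = 1/(((-2 + 410) - 1*3776) + 9409) = 1/((408 - 3776) + 9409) = 1/(-3368 + 9409) = 1/6041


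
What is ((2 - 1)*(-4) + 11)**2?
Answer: 49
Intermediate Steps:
((2 - 1)*(-4) + 11)**2 = (1*(-4) + 11)**2 = (-4 + 11)**2 = 7**2 = 49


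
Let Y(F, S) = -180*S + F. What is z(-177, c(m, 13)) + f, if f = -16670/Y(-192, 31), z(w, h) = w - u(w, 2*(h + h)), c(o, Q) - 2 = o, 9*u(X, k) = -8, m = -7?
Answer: -1499765/8658 ≈ -173.22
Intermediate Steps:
u(X, k) = -8/9 (u(X, k) = (⅑)*(-8) = -8/9)
c(o, Q) = 2 + o
Y(F, S) = F - 180*S
z(w, h) = 8/9 + w (z(w, h) = w - 1*(-8/9) = w + 8/9 = 8/9 + w)
f = 8335/2886 (f = -16670/(-192 - 180*31) = -16670/(-192 - 5580) = -16670/(-5772) = -16670*(-1/5772) = 8335/2886 ≈ 2.8881)
z(-177, c(m, 13)) + f = (8/9 - 177) + 8335/2886 = -1585/9 + 8335/2886 = -1499765/8658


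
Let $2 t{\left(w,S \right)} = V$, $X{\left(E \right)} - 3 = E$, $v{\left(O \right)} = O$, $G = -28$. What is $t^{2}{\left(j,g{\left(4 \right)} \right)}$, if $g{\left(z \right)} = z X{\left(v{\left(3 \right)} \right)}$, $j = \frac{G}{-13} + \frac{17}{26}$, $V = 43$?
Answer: $\frac{1849}{4} \approx 462.25$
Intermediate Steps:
$X{\left(E \right)} = 3 + E$
$j = \frac{73}{26}$ ($j = - \frac{28}{-13} + \frac{17}{26} = \left(-28\right) \left(- \frac{1}{13}\right) + 17 \cdot \frac{1}{26} = \frac{28}{13} + \frac{17}{26} = \frac{73}{26} \approx 2.8077$)
$g{\left(z \right)} = 6 z$ ($g{\left(z \right)} = z \left(3 + 3\right) = z 6 = 6 z$)
$t{\left(w,S \right)} = \frac{43}{2}$ ($t{\left(w,S \right)} = \frac{1}{2} \cdot 43 = \frac{43}{2}$)
$t^{2}{\left(j,g{\left(4 \right)} \right)} = \left(\frac{43}{2}\right)^{2} = \frac{1849}{4}$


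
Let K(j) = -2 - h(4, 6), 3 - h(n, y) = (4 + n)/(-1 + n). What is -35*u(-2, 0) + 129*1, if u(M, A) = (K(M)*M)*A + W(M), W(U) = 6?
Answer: -81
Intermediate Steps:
h(n, y) = 3 - (4 + n)/(-1 + n)
K(j) = -7/3 (K(j) = -2 - (-7 + 2*4)/(-1 + 4) = -2 - (-7 + 8)/3 = -2 - 1/3 = -2 - 1*⅓ = -2 - ⅓ = -7/3)
u(M, A) = 6 - 7*A*M/3 (u(M, A) = (-7*M/3)*A + 6 = -7*A*M/3 + 6 = 6 - 7*A*M/3)
-35*u(-2, 0) + 129*1 = -35*(6 - 7/3*0*(-2)) + 129*1 = -35*(6 + 0) + 129 = -35*6 + 129 = -210 + 129 = -81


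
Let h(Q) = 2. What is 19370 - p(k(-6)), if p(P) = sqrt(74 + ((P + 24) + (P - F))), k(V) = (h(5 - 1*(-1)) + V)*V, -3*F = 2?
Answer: 19370 - 2*sqrt(330)/3 ≈ 19358.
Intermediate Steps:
F = -2/3 (F = -1/3*2 = -2/3 ≈ -0.66667)
k(V) = V*(2 + V) (k(V) = (2 + V)*V = V*(2 + V))
p(P) = sqrt(296/3 + 2*P) (p(P) = sqrt(74 + ((P + 24) + (P - 1*(-2/3)))) = sqrt(74 + ((24 + P) + (P + 2/3))) = sqrt(74 + ((24 + P) + (2/3 + P))) = sqrt(74 + (74/3 + 2*P)) = sqrt(296/3 + 2*P))
19370 - p(k(-6)) = 19370 - sqrt(888 + 18*(-6*(2 - 6)))/3 = 19370 - sqrt(888 + 18*(-6*(-4)))/3 = 19370 - sqrt(888 + 18*24)/3 = 19370 - sqrt(888 + 432)/3 = 19370 - sqrt(1320)/3 = 19370 - 2*sqrt(330)/3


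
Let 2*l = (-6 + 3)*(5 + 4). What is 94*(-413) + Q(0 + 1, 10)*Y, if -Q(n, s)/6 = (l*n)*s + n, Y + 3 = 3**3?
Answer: -19526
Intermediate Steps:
Y = 24 (Y = -3 + 3**3 = -3 + 27 = 24)
l = -27/2 (l = ((-6 + 3)*(5 + 4))/2 = (-3*9)/2 = (1/2)*(-27) = -27/2 ≈ -13.500)
Q(n, s) = -6*n + 81*n*s (Q(n, s) = -6*((-27*n/2)*s + n) = -6*(-27*n*s/2 + n) = -6*(n - 27*n*s/2) = -6*n + 81*n*s)
94*(-413) + Q(0 + 1, 10)*Y = 94*(-413) + (3*(0 + 1)*(-2 + 27*10))*24 = -38822 + (3*1*(-2 + 270))*24 = -38822 + (3*1*268)*24 = -38822 + 804*24 = -38822 + 19296 = -19526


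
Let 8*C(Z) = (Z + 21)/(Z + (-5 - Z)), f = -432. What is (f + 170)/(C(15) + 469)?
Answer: -2620/4681 ≈ -0.55971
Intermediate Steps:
C(Z) = -21/40 - Z/40 (C(Z) = ((Z + 21)/(Z + (-5 - Z)))/8 = ((21 + Z)/(-5))/8 = ((21 + Z)*(-1/5))/8 = (-21/5 - Z/5)/8 = -21/40 - Z/40)
(f + 170)/(C(15) + 469) = (-432 + 170)/((-21/40 - 1/40*15) + 469) = -262/((-21/40 - 3/8) + 469) = -262/(-9/10 + 469) = -262/4681/10 = -262*10/4681 = -2620/4681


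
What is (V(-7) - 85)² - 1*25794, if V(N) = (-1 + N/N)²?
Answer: -18569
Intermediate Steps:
V(N) = 0 (V(N) = (-1 + 1)² = 0² = 0)
(V(-7) - 85)² - 1*25794 = (0 - 85)² - 1*25794 = (-85)² - 25794 = 7225 - 25794 = -18569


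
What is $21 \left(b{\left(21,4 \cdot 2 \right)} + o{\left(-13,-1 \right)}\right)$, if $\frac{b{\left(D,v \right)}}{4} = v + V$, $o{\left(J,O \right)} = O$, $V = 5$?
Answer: $1071$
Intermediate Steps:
$b{\left(D,v \right)} = 20 + 4 v$ ($b{\left(D,v \right)} = 4 \left(v + 5\right) = 4 \left(5 + v\right) = 20 + 4 v$)
$21 \left(b{\left(21,4 \cdot 2 \right)} + o{\left(-13,-1 \right)}\right) = 21 \left(\left(20 + 4 \cdot 4 \cdot 2\right) - 1\right) = 21 \left(\left(20 + 4 \cdot 8\right) - 1\right) = 21 \left(\left(20 + 32\right) - 1\right) = 21 \left(52 - 1\right) = 21 \cdot 51 = 1071$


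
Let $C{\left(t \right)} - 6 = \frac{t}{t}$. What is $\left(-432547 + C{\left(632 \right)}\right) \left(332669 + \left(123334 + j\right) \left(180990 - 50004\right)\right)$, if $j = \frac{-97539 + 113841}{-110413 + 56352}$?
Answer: $- \frac{377768662800923844540}{54061} \approx -6.9878 \cdot 10^{15}$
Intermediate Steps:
$j = - \frac{16302}{54061}$ ($j = \frac{16302}{-54061} = 16302 \left(- \frac{1}{54061}\right) = - \frac{16302}{54061} \approx -0.30155$)
$C{\left(t \right)} = 7$ ($C{\left(t \right)} = 6 + \frac{t}{t} = 6 + 1 = 7$)
$\left(-432547 + C{\left(632 \right)}\right) \left(332669 + \left(123334 + j\right) \left(180990 - 50004\right)\right) = \left(-432547 + 7\right) \left(332669 + \left(123334 - \frac{16302}{54061}\right) \left(180990 - 50004\right)\right) = - 432540 \left(332669 + \frac{6667543072}{54061} \cdot 130986\right) = - 432540 \left(332669 + \frac{873354796828992}{54061}\right) = \left(-432540\right) \frac{873372781247801}{54061} = - \frac{377768662800923844540}{54061}$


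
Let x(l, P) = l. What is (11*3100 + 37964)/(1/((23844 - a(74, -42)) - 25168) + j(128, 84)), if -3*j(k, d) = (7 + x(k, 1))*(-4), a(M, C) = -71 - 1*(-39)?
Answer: 93106688/232559 ≈ 400.36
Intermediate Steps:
a(M, C) = -32 (a(M, C) = -71 + 39 = -32)
j(k, d) = 28/3 + 4*k/3 (j(k, d) = -(7 + k)*(-4)/3 = -(-28 - 4*k)/3 = 28/3 + 4*k/3)
(11*3100 + 37964)/(1/((23844 - a(74, -42)) - 25168) + j(128, 84)) = (11*3100 + 37964)/(1/((23844 - 1*(-32)) - 25168) + (28/3 + (4/3)*128)) = (34100 + 37964)/(1/((23844 + 32) - 25168) + (28/3 + 512/3)) = 72064/(1/(23876 - 25168) + 180) = 72064/(1/(-1292) + 180) = 72064/(-1/1292 + 180) = 72064/(232559/1292) = 72064*(1292/232559) = 93106688/232559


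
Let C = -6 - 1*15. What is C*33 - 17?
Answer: -710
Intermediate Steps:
C = -21 (C = -6 - 15 = -21)
C*33 - 17 = -21*33 - 17 = -693 - 17 = -710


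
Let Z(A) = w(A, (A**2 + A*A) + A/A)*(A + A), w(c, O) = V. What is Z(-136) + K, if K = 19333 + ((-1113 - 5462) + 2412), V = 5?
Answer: 13810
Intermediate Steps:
K = 15170 (K = 19333 + (-6575 + 2412) = 19333 - 4163 = 15170)
w(c, O) = 5
Z(A) = 10*A (Z(A) = 5*(A + A) = 5*(2*A) = 10*A)
Z(-136) + K = 10*(-136) + 15170 = -1360 + 15170 = 13810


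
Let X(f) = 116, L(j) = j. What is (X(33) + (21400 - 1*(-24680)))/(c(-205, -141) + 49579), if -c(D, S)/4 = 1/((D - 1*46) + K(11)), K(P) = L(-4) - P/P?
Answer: 2956544/3173057 ≈ 0.93177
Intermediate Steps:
K(P) = -5 (K(P) = -4 - P/P = -4 - 1*1 = -4 - 1 = -5)
c(D, S) = -4/(-51 + D) (c(D, S) = -4/((D - 1*46) - 5) = -4/((D - 46) - 5) = -4/((-46 + D) - 5) = -4/(-51 + D))
(X(33) + (21400 - 1*(-24680)))/(c(-205, -141) + 49579) = (116 + (21400 - 1*(-24680)))/(-4/(-51 - 205) + 49579) = (116 + (21400 + 24680))/(-4/(-256) + 49579) = (116 + 46080)/(-4*(-1/256) + 49579) = 46196/(1/64 + 49579) = 46196/(3173057/64) = 46196*(64/3173057) = 2956544/3173057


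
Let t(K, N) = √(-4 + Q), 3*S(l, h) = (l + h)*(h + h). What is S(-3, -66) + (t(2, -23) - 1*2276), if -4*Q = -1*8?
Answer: 760 + I*√2 ≈ 760.0 + 1.4142*I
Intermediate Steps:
Q = 2 (Q = -(-1)*8/4 = -¼*(-8) = 2)
S(l, h) = 2*h*(h + l)/3 (S(l, h) = ((l + h)*(h + h))/3 = ((h + l)*(2*h))/3 = (2*h*(h + l))/3 = 2*h*(h + l)/3)
t(K, N) = I*√2 (t(K, N) = √(-4 + 2) = √(-2) = I*√2)
S(-3, -66) + (t(2, -23) - 1*2276) = (⅔)*(-66)*(-66 - 3) + (I*√2 - 1*2276) = (⅔)*(-66)*(-69) + (I*√2 - 2276) = 3036 + (-2276 + I*√2) = 760 + I*√2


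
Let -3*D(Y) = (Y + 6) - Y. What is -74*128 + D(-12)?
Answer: -9474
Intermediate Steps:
D(Y) = -2 (D(Y) = -((Y + 6) - Y)/3 = -((6 + Y) - Y)/3 = -1/3*6 = -2)
-74*128 + D(-12) = -74*128 - 2 = -9472 - 2 = -9474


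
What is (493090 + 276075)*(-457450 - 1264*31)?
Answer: -381993490610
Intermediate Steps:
(493090 + 276075)*(-457450 - 1264*31) = 769165*(-457450 - 39184) = 769165*(-496634) = -381993490610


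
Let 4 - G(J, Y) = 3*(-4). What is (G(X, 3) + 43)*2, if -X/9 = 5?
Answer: 118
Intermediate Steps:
X = -45 (X = -9*5 = -45)
G(J, Y) = 16 (G(J, Y) = 4 - 3*(-4) = 4 - 1*(-12) = 4 + 12 = 16)
(G(X, 3) + 43)*2 = (16 + 43)*2 = 59*2 = 118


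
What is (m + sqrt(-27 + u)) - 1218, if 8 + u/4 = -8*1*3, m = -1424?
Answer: -2642 + I*sqrt(155) ≈ -2642.0 + 12.45*I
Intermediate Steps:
u = -128 (u = -32 + 4*(-8*1*3) = -32 + 4*(-8*3) = -32 + 4*(-24) = -32 - 96 = -128)
(m + sqrt(-27 + u)) - 1218 = (-1424 + sqrt(-27 - 128)) - 1218 = (-1424 + sqrt(-155)) - 1218 = (-1424 + I*sqrt(155)) - 1218 = -2642 + I*sqrt(155)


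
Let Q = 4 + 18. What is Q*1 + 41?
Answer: 63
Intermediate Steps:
Q = 22
Q*1 + 41 = 22*1 + 41 = 22 + 41 = 63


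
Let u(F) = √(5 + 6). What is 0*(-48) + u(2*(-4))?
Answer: √11 ≈ 3.3166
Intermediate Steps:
u(F) = √11
0*(-48) + u(2*(-4)) = 0*(-48) + √11 = 0 + √11 = √11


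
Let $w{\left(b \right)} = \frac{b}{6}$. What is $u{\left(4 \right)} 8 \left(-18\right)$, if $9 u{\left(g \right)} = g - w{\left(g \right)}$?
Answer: $- \frac{160}{3} \approx -53.333$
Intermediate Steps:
$w{\left(b \right)} = \frac{b}{6}$ ($w{\left(b \right)} = b \frac{1}{6} = \frac{b}{6}$)
$u{\left(g \right)} = \frac{5 g}{54}$ ($u{\left(g \right)} = \frac{g - \frac{g}{6}}{9} = \frac{\frac{5}{6} g}{9} = \frac{5 g}{54}$)
$u{\left(4 \right)} 8 \left(-18\right) = \frac{5}{54} \cdot 4 \cdot 8 \left(-18\right) = \frac{10}{27} \cdot 8 \left(-18\right) = \frac{80}{27} \left(-18\right) = - \frac{160}{3}$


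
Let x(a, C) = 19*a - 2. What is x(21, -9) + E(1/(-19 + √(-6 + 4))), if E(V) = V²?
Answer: 2*(7543*√2 + 71262*I)/(38*√2 + 359*I) ≈ 397.0 + 0.00040783*I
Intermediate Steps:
x(a, C) = -2 + 19*a
x(21, -9) + E(1/(-19 + √(-6 + 4))) = (-2 + 19*21) + (1/(-19 + √(-6 + 4)))² = (-2 + 399) + (1/(-19 + √(-2)))² = 397 + (1/(-19 + I*√2))² = 397 + (-19 + I*√2)⁻²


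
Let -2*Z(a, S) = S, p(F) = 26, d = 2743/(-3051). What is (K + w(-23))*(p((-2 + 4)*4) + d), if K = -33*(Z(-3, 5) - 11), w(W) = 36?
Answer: 8194381/678 ≈ 12086.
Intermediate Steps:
d = -2743/3051 (d = 2743*(-1/3051) = -2743/3051 ≈ -0.89905)
Z(a, S) = -S/2
K = 891/2 (K = -33*(-½*5 - 11) = -33*(-5/2 - 11) = -33*(-27/2) = 891/2 ≈ 445.50)
(K + w(-23))*(p((-2 + 4)*4) + d) = (891/2 + 36)*(26 - 2743/3051) = (963/2)*(76583/3051) = 8194381/678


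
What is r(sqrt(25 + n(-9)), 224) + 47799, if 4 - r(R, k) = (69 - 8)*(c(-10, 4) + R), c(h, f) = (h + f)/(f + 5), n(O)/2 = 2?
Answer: 143531/3 - 61*sqrt(29) ≈ 47515.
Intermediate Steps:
n(O) = 4 (n(O) = 2*2 = 4)
c(h, f) = (f + h)/(5 + f)
r(R, k) = 134/3 - 61*R (r(R, k) = 4 - (69 - 8)*((4 - 10)/(5 + 4) + R) = 4 - 61*(-6/9 + R) = 4 - 61*((1/9)*(-6) + R) = 4 - 61*(-2/3 + R) = 4 - (-122/3 + 61*R) = 4 + (122/3 - 61*R) = 134/3 - 61*R)
r(sqrt(25 + n(-9)), 224) + 47799 = (134/3 - 61*sqrt(25 + 4)) + 47799 = (134/3 - 61*sqrt(29)) + 47799 = 143531/3 - 61*sqrt(29)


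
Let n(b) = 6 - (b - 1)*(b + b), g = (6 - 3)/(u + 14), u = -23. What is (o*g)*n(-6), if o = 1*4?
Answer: 104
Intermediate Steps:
o = 4
g = -1/3 (g = (6 - 3)/(-23 + 14) = 3/(-9) = 3*(-1/9) = -1/3 ≈ -0.33333)
n(b) = 6 - 2*b*(-1 + b) (n(b) = 6 - (-1 + b)*2*b = 6 - 2*b*(-1 + b))
(o*g)*n(-6) = (4*(-1/3))*(6 - 2*(-6)**2 + 2*(-6)) = -4*(6 - 2*36 - 12)/3 = -4*(6 - 72 - 12)/3 = -4/3*(-78) = 104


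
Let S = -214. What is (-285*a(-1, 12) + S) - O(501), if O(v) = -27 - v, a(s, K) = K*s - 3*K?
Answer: 13994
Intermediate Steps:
a(s, K) = -3*K + K*s
(-285*a(-1, 12) + S) - O(501) = (-3420*(-3 - 1) - 214) - (-27 - 1*501) = (-3420*(-4) - 214) - (-27 - 501) = (-285*(-48) - 214) - 1*(-528) = (13680 - 214) + 528 = 13466 + 528 = 13994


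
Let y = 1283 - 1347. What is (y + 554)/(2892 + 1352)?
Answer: 245/2122 ≈ 0.11546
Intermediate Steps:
y = -64
(y + 554)/(2892 + 1352) = (-64 + 554)/(2892 + 1352) = 490/4244 = 490*(1/4244) = 245/2122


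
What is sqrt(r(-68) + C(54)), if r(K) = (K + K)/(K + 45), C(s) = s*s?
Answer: 2*sqrt(386423)/23 ≈ 54.055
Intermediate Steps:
C(s) = s**2
r(K) = 2*K/(45 + K) (r(K) = (2*K)/(45 + K) = 2*K/(45 + K))
sqrt(r(-68) + C(54)) = sqrt(2*(-68)/(45 - 68) + 54**2) = sqrt(2*(-68)/(-23) + 2916) = sqrt(2*(-68)*(-1/23) + 2916) = sqrt(136/23 + 2916) = sqrt(67204/23) = 2*sqrt(386423)/23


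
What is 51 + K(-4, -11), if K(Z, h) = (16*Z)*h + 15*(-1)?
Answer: 740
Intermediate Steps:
K(Z, h) = -15 + 16*Z*h (K(Z, h) = 16*Z*h - 15 = -15 + 16*Z*h)
51 + K(-4, -11) = 51 + (-15 + 16*(-4)*(-11)) = 51 + (-15 + 704) = 51 + 689 = 740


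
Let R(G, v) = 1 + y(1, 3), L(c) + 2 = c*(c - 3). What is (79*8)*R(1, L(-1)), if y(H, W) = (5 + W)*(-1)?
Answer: -4424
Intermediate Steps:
L(c) = -2 + c*(-3 + c) (L(c) = -2 + c*(c - 3) = -2 + c*(-3 + c))
y(H, W) = -5 - W
R(G, v) = -7 (R(G, v) = 1 + (-5 - 1*3) = 1 + (-5 - 3) = 1 - 8 = -7)
(79*8)*R(1, L(-1)) = (79*8)*(-7) = 632*(-7) = -4424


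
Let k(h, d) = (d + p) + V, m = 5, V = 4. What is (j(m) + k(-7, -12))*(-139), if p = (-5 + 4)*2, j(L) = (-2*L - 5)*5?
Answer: 11815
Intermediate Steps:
j(L) = -25 - 10*L (j(L) = (-5 - 2*L)*5 = -25 - 10*L)
p = -2 (p = -1*2 = -2)
k(h, d) = 2 + d (k(h, d) = (d - 2) + 4 = (-2 + d) + 4 = 2 + d)
(j(m) + k(-7, -12))*(-139) = ((-25 - 10*5) + (2 - 12))*(-139) = ((-25 - 50) - 10)*(-139) = (-75 - 10)*(-139) = -85*(-139) = 11815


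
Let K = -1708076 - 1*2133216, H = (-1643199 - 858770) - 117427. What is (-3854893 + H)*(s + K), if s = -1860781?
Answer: 36916868501097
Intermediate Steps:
H = -2619396 (H = -2501969 - 117427 = -2619396)
K = -3841292 (K = -1708076 - 2133216 = -3841292)
(-3854893 + H)*(s + K) = (-3854893 - 2619396)*(-1860781 - 3841292) = -6474289*(-5702073) = 36916868501097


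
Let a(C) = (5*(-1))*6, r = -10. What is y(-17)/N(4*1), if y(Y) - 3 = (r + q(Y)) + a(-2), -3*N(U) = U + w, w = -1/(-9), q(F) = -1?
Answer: 1026/37 ≈ 27.730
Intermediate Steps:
a(C) = -30 (a(C) = -5*6 = -30)
w = 1/9 (w = -1*(-1/9) = 1/9 ≈ 0.11111)
N(U) = -1/27 - U/3 (N(U) = -(U + 1/9)/3 = -(1/9 + U)/3 = -1/27 - U/3)
y(Y) = -38 (y(Y) = 3 + ((-10 - 1) - 30) = 3 + (-11 - 30) = 3 - 41 = -38)
y(-17)/N(4*1) = -38/(-1/27 - 4/3) = -38/(-37/27) = -38*(-27/37) = 1026/37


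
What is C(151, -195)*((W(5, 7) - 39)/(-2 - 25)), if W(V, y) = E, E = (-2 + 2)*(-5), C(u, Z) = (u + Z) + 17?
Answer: -39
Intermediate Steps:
C(u, Z) = 17 + Z + u (C(u, Z) = (Z + u) + 17 = 17 + Z + u)
E = 0 (E = 0*(-5) = 0)
W(V, y) = 0
C(151, -195)*((W(5, 7) - 39)/(-2 - 25)) = (17 - 195 + 151)*((0 - 39)/(-2 - 25)) = -(-1053)/(-27) = -(-1053)*(-1)/27 = -27*13/9 = -39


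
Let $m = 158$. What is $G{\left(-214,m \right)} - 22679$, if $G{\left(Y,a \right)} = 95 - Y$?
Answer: $-22370$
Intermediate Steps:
$G{\left(-214,m \right)} - 22679 = \left(95 - -214\right) - 22679 = \left(95 + 214\right) - 22679 = 309 - 22679 = -22370$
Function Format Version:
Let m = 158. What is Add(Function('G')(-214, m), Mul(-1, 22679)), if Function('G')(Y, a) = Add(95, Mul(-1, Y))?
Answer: -22370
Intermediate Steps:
Add(Function('G')(-214, m), Mul(-1, 22679)) = Add(Add(95, Mul(-1, -214)), Mul(-1, 22679)) = Add(Add(95, 214), -22679) = Add(309, -22679) = -22370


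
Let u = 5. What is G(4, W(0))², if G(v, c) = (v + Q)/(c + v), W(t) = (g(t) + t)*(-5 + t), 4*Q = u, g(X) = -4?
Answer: 49/1024 ≈ 0.047852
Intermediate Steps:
Q = 5/4 (Q = (¼)*5 = 5/4 ≈ 1.2500)
W(t) = (-5 + t)*(-4 + t) (W(t) = (-4 + t)*(-5 + t) = (-5 + t)*(-4 + t))
G(v, c) = (5/4 + v)/(c + v) (G(v, c) = (v + 5/4)/(c + v) = (5/4 + v)/(c + v))
G(4, W(0))² = ((5/4 + 4)/((20 + 0² - 9*0) + 4))² = ((21/4)/((20 + 0 + 0) + 4))² = ((21/4)/(20 + 4))² = ((21/4)/24)² = ((1/24)*(21/4))² = (7/32)² = 49/1024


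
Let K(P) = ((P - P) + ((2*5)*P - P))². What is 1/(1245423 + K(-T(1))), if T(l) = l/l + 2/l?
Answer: 1/1246152 ≈ 8.0247e-7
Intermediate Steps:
T(l) = 1 + 2/l
K(P) = 81*P² (K(P) = (0 + (10*P - P))² = (0 + 9*P)² = (9*P)² = 81*P²)
1/(1245423 + K(-T(1))) = 1/(1245423 + 81*(-(2 + 1)/1)²) = 1/(1245423 + 81*(-3)²) = 1/(1245423 + 81*9) = 1/(1245423 + 729) = 1/1246152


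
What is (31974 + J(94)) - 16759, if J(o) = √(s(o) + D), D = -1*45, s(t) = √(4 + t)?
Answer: 15215 + √(-45 + 7*√2) ≈ 15215.0 + 5.9246*I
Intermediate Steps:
D = -45
J(o) = √(-45 + √(4 + o)) (J(o) = √(√(4 + o) - 45) = √(-45 + √(4 + o)))
(31974 + J(94)) - 16759 = (31974 + √(-45 + √(4 + 94))) - 16759 = (31974 + √(-45 + √98)) - 16759 = (31974 + √(-45 + 7*√2)) - 16759 = 15215 + √(-45 + 7*√2)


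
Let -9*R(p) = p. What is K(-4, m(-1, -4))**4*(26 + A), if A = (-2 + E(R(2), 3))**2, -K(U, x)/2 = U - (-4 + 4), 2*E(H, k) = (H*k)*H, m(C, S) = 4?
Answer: 88711168/729 ≈ 1.2169e+5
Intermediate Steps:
R(p) = -p/9
E(H, k) = k*H**2/2 (E(H, k) = ((H*k)*H)/2 = (k*H**2)/2 = k*H**2/2)
K(U, x) = -2*U (K(U, x) = -2*(U - (-4 + 4)) = -2*(U - 1*0) = -2*(U + 0) = -2*U)
A = 2704/729 (A = (-2 + (1/2)*3*(-1/9*2)**2)**2 = (-2 + (1/2)*3*(-2/9)**2)**2 = (-2 + (1/2)*3*(4/81))**2 = (-2 + 2/27)**2 = (-52/27)**2 = 2704/729 ≈ 3.7092)
K(-4, m(-1, -4))**4*(26 + A) = (-2*(-4))**4*(26 + 2704/729) = 8**4*(21658/729) = 4096*(21658/729) = 88711168/729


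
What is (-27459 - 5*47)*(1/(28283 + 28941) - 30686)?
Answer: 24314995005561/28612 ≈ 8.4982e+8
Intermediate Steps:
(-27459 - 5*47)*(1/(28283 + 28941) - 30686) = (-27459 - 235)*(1/57224 - 30686) = -27694*(1/57224 - 30686) = -27694*(-1755975663/57224) = 24314995005561/28612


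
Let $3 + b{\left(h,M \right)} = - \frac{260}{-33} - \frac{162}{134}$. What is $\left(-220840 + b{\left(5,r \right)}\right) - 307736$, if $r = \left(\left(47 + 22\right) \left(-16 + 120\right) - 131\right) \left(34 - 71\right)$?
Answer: $- \frac{1168673422}{2211} \approx -5.2857 \cdot 10^{5}$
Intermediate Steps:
$r = -260665$ ($r = \left(69 \cdot 104 - 131\right) \left(-37\right) = \left(7176 - 131\right) \left(-37\right) = 7045 \left(-37\right) = -260665$)
$b{\left(h,M \right)} = \frac{8114}{2211}$ ($b{\left(h,M \right)} = -3 - \left(- \frac{260}{33} + \frac{81}{67}\right) = -3 - - \frac{14747}{2211} = -3 + \left(\frac{260}{33} - \frac{81}{67}\right) = -3 + \frac{14747}{2211} = \frac{8114}{2211}$)
$\left(-220840 + b{\left(5,r \right)}\right) - 307736 = \left(-220840 + \frac{8114}{2211}\right) - 307736 = - \frac{488269126}{2211} - 307736 = - \frac{1168673422}{2211}$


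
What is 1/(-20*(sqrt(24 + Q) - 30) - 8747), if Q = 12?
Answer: -1/8267 ≈ -0.00012096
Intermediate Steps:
1/(-20*(sqrt(24 + Q) - 30) - 8747) = 1/(-20*(sqrt(24 + 12) - 30) - 8747) = 1/(-20*(sqrt(36) - 30) - 8747) = 1/(-20*(6 - 30) - 8747) = 1/(-20*(-24) - 8747) = 1/(480 - 8747) = 1/(-8267) = -1/8267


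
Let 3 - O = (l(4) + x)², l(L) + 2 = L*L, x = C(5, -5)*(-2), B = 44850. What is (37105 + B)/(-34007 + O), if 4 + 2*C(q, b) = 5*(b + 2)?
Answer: -81955/35093 ≈ -2.3354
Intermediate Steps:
C(q, b) = 3 + 5*b/2 (C(q, b) = -2 + (5*(b + 2))/2 = -2 + (5*(2 + b))/2 = -2 + (10 + 5*b)/2 = -2 + (5 + 5*b/2) = 3 + 5*b/2)
x = 19 (x = (3 + (5/2)*(-5))*(-2) = (3 - 25/2)*(-2) = -19/2*(-2) = 19)
l(L) = -2 + L² (l(L) = -2 + L*L = -2 + L²)
O = -1086 (O = 3 - ((-2 + 4²) + 19)² = 3 - ((-2 + 16) + 19)² = 3 - (14 + 19)² = 3 - 1*33² = 3 - 1*1089 = 3 - 1089 = -1086)
(37105 + B)/(-34007 + O) = (37105 + 44850)/(-34007 - 1086) = 81955/(-35093) = 81955*(-1/35093) = -81955/35093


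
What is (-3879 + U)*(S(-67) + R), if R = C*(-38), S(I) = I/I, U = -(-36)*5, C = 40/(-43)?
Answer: -5781537/43 ≈ -1.3445e+5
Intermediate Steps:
C = -40/43 (C = 40*(-1/43) = -40/43 ≈ -0.93023)
U = 180 (U = -9*(-20) = 180)
S(I) = 1
R = 1520/43 (R = -40/43*(-38) = 1520/43 ≈ 35.349)
(-3879 + U)*(S(-67) + R) = (-3879 + 180)*(1 + 1520/43) = -3699*1563/43 = -5781537/43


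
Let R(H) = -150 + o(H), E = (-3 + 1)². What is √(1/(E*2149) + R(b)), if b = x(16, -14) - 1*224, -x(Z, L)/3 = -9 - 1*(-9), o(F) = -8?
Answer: I*√2918700883/4298 ≈ 12.57*I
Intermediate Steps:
x(Z, L) = 0 (x(Z, L) = -3*(-9 - 1*(-9)) = -3*(-9 + 9) = -3*0 = 0)
E = 4 (E = (-2)² = 4)
b = -224 (b = 0 - 1*224 = 0 - 224 = -224)
R(H) = -158 (R(H) = -150 - 8 = -158)
√(1/(E*2149) + R(b)) = √(1/(4*2149) - 158) = √(1/8596 - 158) = √(-1358167/8596) = I*√2918700883/4298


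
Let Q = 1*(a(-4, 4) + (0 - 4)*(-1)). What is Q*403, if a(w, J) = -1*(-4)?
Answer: 3224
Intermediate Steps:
a(w, J) = 4
Q = 8 (Q = 1*(4 + (0 - 4)*(-1)) = 1*(4 - 4*(-1)) = 1*(4 + 4) = 1*8 = 8)
Q*403 = 8*403 = 3224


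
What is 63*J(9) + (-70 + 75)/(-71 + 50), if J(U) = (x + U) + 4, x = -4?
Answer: 11902/21 ≈ 566.76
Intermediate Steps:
J(U) = U (J(U) = (-4 + U) + 4 = U)
63*J(9) + (-70 + 75)/(-71 + 50) = 63*9 + (-70 + 75)/(-71 + 50) = 567 + 5/(-21) = 567 + 5*(-1/21) = 567 - 5/21 = 11902/21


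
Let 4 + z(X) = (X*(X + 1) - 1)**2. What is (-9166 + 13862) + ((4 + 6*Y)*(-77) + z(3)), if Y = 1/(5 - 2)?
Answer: 4351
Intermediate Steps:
Y = 1/3 ≈ 0.33333
z(X) = -4 + (-1 + X*(1 + X))**2 (z(X) = -4 + (X*(X + 1) - 1)**2 = -4 + (X*(1 + X) - 1)**2 = -4 + (-1 + X*(1 + X))**2)
(-9166 + 13862) + ((4 + 6*Y)*(-77) + z(3)) = (-9166 + 13862) + ((4 + 6*(1/3))*(-77) + (-4 + (-1 + 3 + 3**2)**2)) = 4696 + ((4 + 2)*(-77) + (-4 + (-1 + 3 + 9)**2)) = 4696 + (6*(-77) + (-4 + 11**2)) = 4696 + (-462 + (-4 + 121)) = 4696 + (-462 + 117) = 4696 - 345 = 4351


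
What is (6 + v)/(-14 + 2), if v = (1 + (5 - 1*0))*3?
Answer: -2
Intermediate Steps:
v = 18 (v = (1 + (5 + 0))*3 = (1 + 5)*3 = 6*3 = 18)
(6 + v)/(-14 + 2) = (6 + 18)/(-14 + 2) = 24/(-12) = 24*(-1/12) = -2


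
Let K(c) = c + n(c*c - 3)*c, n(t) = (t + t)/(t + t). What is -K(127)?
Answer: -254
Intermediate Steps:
n(t) = 1 (n(t) = (2*t)/((2*t)) = (2*t)*(1/(2*t)) = 1)
K(c) = 2*c (K(c) = c + 1*c = c + c = 2*c)
-K(127) = -2*127 = -1*254 = -254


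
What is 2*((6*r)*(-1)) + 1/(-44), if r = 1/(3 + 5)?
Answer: -67/44 ≈ -1.5227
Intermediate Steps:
r = 1/8 ≈ 0.12500
2*((6*r)*(-1)) + 1/(-44) = 2*((6*(1/8))*(-1)) + 1/(-44) = 2*((3/4)*(-1)) - 1/44 = 2*(-3/4) - 1/44 = -3/2 - 1/44 = -67/44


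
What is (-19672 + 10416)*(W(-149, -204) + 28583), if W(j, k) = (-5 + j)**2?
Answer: -484079544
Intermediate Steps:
(-19672 + 10416)*(W(-149, -204) + 28583) = (-19672 + 10416)*((-5 - 149)**2 + 28583) = -9256*((-154)**2 + 28583) = -9256*(23716 + 28583) = -9256*52299 = -484079544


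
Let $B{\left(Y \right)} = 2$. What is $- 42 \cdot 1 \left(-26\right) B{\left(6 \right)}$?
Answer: $2184$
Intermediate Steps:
$- 42 \cdot 1 \left(-26\right) B{\left(6 \right)} = - 42 \cdot 1 \left(-26\right) 2 = \left(-42\right) \left(-26\right) 2 = 1092 \cdot 2 = 2184$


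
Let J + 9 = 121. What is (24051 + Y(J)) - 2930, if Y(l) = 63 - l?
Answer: 21072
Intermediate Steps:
J = 112 (J = -9 + 121 = 112)
(24051 + Y(J)) - 2930 = (24051 + (63 - 1*112)) - 2930 = (24051 + (63 - 112)) - 2930 = (24051 - 49) - 2930 = 24002 - 2930 = 21072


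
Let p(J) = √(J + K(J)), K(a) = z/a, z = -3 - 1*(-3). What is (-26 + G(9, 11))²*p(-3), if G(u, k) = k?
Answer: 225*I*√3 ≈ 389.71*I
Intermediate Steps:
z = 0 (z = -3 + 3 = 0)
K(a) = 0 (K(a) = 0/a = 0)
p(J) = √J (p(J) = √(J + 0) = √J)
(-26 + G(9, 11))²*p(-3) = (-26 + 11)²*√(-3) = (-15)²*(I*√3) = 225*(I*√3) = 225*I*√3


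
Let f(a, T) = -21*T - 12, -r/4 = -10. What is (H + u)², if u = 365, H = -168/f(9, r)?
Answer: 672313041/5041 ≈ 1.3337e+5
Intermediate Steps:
r = 40 (r = -4*(-10) = 40)
f(a, T) = -12 - 21*T
H = 14/71 (H = -168/(-12 - 21*40) = -168/(-12 - 840) = -168/(-852) = -168*(-1/852) = 14/71 ≈ 0.19718)
(H + u)² = (14/71 + 365)² = (25929/71)² = 672313041/5041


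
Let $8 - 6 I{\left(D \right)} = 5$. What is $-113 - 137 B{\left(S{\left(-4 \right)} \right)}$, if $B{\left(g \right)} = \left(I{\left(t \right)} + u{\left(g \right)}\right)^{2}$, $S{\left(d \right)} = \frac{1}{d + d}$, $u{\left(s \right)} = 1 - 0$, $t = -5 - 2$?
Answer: $- \frac{1685}{4} \approx -421.25$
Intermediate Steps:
$t = -7$ ($t = -5 - 2 = -7$)
$I{\left(D \right)} = \frac{1}{2}$ ($I{\left(D \right)} = \frac{4}{3} - \frac{5}{6} = \frac{1}{2}$)
$u{\left(s \right)} = 1$ ($u{\left(s \right)} = 1 + 0 = 1$)
$S{\left(d \right)} = \frac{1}{2 d}$
$B{\left(g \right)} = \frac{9}{4}$ ($B{\left(g \right)} = \left(\frac{1}{2} + 1\right)^{2} = \left(\frac{3}{2}\right)^{2} = \frac{9}{4}$)
$-113 - 137 B{\left(S{\left(-4 \right)} \right)} = -113 - \frac{1233}{4} = - \frac{1685}{4}$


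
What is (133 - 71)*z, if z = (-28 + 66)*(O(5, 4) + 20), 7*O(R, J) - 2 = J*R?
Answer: 381672/7 ≈ 54525.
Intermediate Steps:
O(R, J) = 2/7 + J*R/7 (O(R, J) = 2/7 + (J*R)/7 = 2/7 + J*R/7)
z = 6156/7 (z = (-28 + 66)*((2/7 + (⅐)*4*5) + 20) = 38*((2/7 + 20/7) + 20) = 38*(22/7 + 20) = 38*(162/7) = 6156/7 ≈ 879.43)
(133 - 71)*z = (133 - 71)*(6156/7) = 62*(6156/7) = 381672/7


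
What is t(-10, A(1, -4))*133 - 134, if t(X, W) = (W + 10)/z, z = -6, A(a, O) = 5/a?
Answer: -933/2 ≈ -466.50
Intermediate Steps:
t(X, W) = -5/3 - W/6 (t(X, W) = (W + 10)/(-6) = (10 + W)*(-1/6) = -5/3 - W/6)
t(-10, A(1, -4))*133 - 134 = (-5/3 - 5/(6*1))*133 - 134 = (-5/3 - 5/6)*133 - 134 = -5/2*133 - 134 = -665/2 - 134 = -933/2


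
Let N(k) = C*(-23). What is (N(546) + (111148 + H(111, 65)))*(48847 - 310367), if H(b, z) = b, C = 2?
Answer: -29084423760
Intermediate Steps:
N(k) = -46 (N(k) = 2*(-23) = -46)
(N(546) + (111148 + H(111, 65)))*(48847 - 310367) = (-46 + (111148 + 111))*(48847 - 310367) = (-46 + 111259)*(-261520) = 111213*(-261520) = -29084423760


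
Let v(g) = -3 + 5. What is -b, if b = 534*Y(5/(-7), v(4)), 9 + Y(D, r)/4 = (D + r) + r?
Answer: 85440/7 ≈ 12206.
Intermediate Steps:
v(g) = 2
Y(D, r) = -36 + 4*D + 8*r (Y(D, r) = -36 + 4*((D + r) + r) = -36 + 4*(D + 2*r) = -36 + (4*D + 8*r) = -36 + 4*D + 8*r)
b = -85440/7 (b = 534*(-36 + 4*(5/(-7)) + 8*2) = 534*(-36 + 4*(5*(-1/7)) + 16) = 534*(-36 + 4*(-5/7) + 16) = 534*(-36 - 20/7 + 16) = 534*(-160/7) = -85440/7 ≈ -12206.)
-b = -1*(-85440/7) = 85440/7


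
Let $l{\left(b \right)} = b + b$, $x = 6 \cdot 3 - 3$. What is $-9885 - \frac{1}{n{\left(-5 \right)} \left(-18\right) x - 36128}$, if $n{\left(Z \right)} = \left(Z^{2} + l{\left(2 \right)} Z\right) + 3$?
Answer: $- \frac{378476879}{38288} \approx -9885.0$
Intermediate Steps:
$x = 15$ ($x = 18 - 3 = 15$)
$l{\left(b \right)} = 2 b$
$n{\left(Z \right)} = 3 + Z^{2} + 4 Z$ ($n{\left(Z \right)} = \left(Z^{2} + 2 \cdot 2 Z\right) + 3 = \left(Z^{2} + 4 Z\right) + 3 = 3 + Z^{2} + 4 Z$)
$-9885 - \frac{1}{n{\left(-5 \right)} \left(-18\right) x - 36128} = -9885 - \frac{1}{\left(3 + \left(-5\right)^{2} + 4 \left(-5\right)\right) \left(-18\right) 15 - 36128} = -9885 - \frac{1}{\left(3 + 25 - 20\right) \left(-18\right) 15 - 36128} = -9885 - \frac{1}{8 \left(-18\right) 15 - 36128} = -9885 - \frac{1}{\left(-144\right) 15 - 36128} = -9885 - \frac{1}{-2160 - 36128} = -9885 - \frac{1}{-38288} = -9885 - - \frac{1}{38288} = -9885 + \frac{1}{38288} = - \frac{378476879}{38288}$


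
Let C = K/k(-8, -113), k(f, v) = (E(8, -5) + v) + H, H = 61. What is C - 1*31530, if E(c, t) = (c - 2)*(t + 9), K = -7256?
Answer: -218896/7 ≈ -31271.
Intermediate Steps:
E(c, t) = (-2 + c)*(9 + t)
k(f, v) = 85 + v (k(f, v) = ((-18 - 2*(-5) + 9*8 + 8*(-5)) + v) + 61 = ((-18 + 10 + 72 - 40) + v) + 61 = (24 + v) + 61 = 85 + v)
C = 1814/7 (C = -7256/(85 - 113) = -7256/(-28) = -7256*(-1/28) = 1814/7 ≈ 259.14)
C - 1*31530 = 1814/7 - 1*31530 = 1814/7 - 31530 = -218896/7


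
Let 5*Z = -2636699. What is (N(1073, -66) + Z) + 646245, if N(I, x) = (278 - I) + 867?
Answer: 594886/5 ≈ 1.1898e+5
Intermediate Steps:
Z = -2636699/5 (Z = (⅕)*(-2636699) = -2636699/5 ≈ -5.2734e+5)
N(I, x) = 1145 - I
(N(1073, -66) + Z) + 646245 = ((1145 - 1*1073) - 2636699/5) + 646245 = ((1145 - 1073) - 2636699/5) + 646245 = (72 - 2636699/5) + 646245 = -2636339/5 + 646245 = 594886/5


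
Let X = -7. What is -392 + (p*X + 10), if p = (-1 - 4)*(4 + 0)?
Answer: -242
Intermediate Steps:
p = -20 (p = -5*4 = -20)
-392 + (p*X + 10) = -392 + (-20*(-7) + 10) = -392 + (140 + 10) = -392 + 150 = -242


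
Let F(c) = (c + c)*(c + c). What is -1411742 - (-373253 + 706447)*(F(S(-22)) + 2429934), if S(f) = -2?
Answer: -809646172042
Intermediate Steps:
F(c) = 4*c**2 (F(c) = (2*c)*(2*c) = 4*c**2)
-1411742 - (-373253 + 706447)*(F(S(-22)) + 2429934) = -1411742 - (-373253 + 706447)*(4*(-2)**2 + 2429934) = -1411742 - 333194*(4*4 + 2429934) = -1411742 - 333194*(16 + 2429934) = -1411742 - 333194*2429950 = -1411742 - 1*809644760300 = -1411742 - 809644760300 = -809646172042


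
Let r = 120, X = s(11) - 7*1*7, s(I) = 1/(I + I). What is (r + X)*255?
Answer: 398565/22 ≈ 18117.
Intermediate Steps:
s(I) = 1/(2*I)
X = -1077/22 (X = (½)/11 - 7*1*7 = (½)*(1/11) - 7*7 = 1/22 - 1*49 = 1/22 - 49 = -1077/22 ≈ -48.955)
(r + X)*255 = (120 - 1077/22)*255 = (1563/22)*255 = 398565/22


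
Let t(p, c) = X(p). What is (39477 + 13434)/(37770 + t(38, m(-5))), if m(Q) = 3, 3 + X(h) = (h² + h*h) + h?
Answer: 52911/40693 ≈ 1.3002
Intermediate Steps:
X(h) = -3 + h + 2*h² (X(h) = -3 + ((h² + h*h) + h) = -3 + ((h² + h²) + h) = -3 + (2*h² + h) = -3 + (h + 2*h²) = -3 + h + 2*h²)
t(p, c) = -3 + p + 2*p²
(39477 + 13434)/(37770 + t(38, m(-5))) = (39477 + 13434)/(37770 + (-3 + 38 + 2*38²)) = 52911/(37770 + (-3 + 38 + 2*1444)) = 52911/(37770 + (-3 + 38 + 2888)) = 52911/(37770 + 2923) = 52911/40693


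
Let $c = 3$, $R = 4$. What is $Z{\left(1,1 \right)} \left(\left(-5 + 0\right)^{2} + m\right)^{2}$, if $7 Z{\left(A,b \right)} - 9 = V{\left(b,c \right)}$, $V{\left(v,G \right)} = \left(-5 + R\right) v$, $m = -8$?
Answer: $\frac{2312}{7} \approx 330.29$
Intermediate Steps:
$V{\left(v,G \right)} = - v$ ($V{\left(v,G \right)} = \left(-5 + 4\right) v = - v$)
$Z{\left(A,b \right)} = \frac{9}{7} - \frac{b}{7}$ ($Z{\left(A,b \right)} = \frac{9}{7} + \frac{\left(-1\right) b}{7} = \frac{9}{7} - \frac{b}{7}$)
$Z{\left(1,1 \right)} \left(\left(-5 + 0\right)^{2} + m\right)^{2} = \left(\frac{9}{7} - \frac{1}{7}\right) \left(\left(-5 + 0\right)^{2} - 8\right)^{2} = \left(\frac{9}{7} - \frac{1}{7}\right) \left(\left(-5\right)^{2} - 8\right)^{2} = \frac{8 \left(25 - 8\right)^{2}}{7} = \frac{8 \cdot 17^{2}}{7} = \frac{8}{7} \cdot 289 = \frac{2312}{7}$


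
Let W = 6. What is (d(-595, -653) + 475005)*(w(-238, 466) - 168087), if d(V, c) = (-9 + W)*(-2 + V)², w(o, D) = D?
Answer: 99604085862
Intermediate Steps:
d(V, c) = -3*(-2 + V)² (d(V, c) = (-9 + 6)*(-2 + V)² = -3*(-2 + V)²)
(d(-595, -653) + 475005)*(w(-238, 466) - 168087) = (-3*(-2 - 595)² + 475005)*(466 - 168087) = (-3*(-597)² + 475005)*(-167621) = (-3*356409 + 475005)*(-167621) = (-1069227 + 475005)*(-167621) = -594222*(-167621) = 99604085862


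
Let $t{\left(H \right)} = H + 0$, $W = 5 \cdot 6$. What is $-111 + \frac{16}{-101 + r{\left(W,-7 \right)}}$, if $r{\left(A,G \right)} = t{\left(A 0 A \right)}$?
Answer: $- \frac{11227}{101} \approx -111.16$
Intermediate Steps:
$W = 30$
$t{\left(H \right)} = H$
$r{\left(A,G \right)} = 0$ ($r{\left(A,G \right)} = A 0 A = 0 A = 0$)
$-111 + \frac{16}{-101 + r{\left(W,-7 \right)}} = -111 + \frac{16}{-101 + 0} = -111 + \frac{16}{-101} = -111 + 16 \left(- \frac{1}{101}\right) = -111 - \frac{16}{101} = - \frac{11227}{101}$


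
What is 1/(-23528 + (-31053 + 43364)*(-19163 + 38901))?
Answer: 1/242970990 ≈ 4.1157e-9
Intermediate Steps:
1/(-23528 + (-31053 + 43364)*(-19163 + 38901)) = 1/(-23528 + 12311*19738) = 1/(-23528 + 242994518) = 1/242970990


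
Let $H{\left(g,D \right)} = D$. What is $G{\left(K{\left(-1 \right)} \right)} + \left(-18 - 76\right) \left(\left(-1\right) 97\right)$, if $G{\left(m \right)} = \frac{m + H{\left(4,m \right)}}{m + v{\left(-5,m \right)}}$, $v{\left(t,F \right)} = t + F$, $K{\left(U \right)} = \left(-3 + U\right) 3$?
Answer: $\frac{264446}{29} \approx 9118.8$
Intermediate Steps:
$K{\left(U \right)} = -9 + 3 U$
$v{\left(t,F \right)} = F + t$
$G{\left(m \right)} = \frac{2 m}{-5 + 2 m}$ ($G{\left(m \right)} = \frac{m + m}{m + \left(m - 5\right)} = \frac{2 m}{m + \left(-5 + m\right)} = \frac{2 m}{-5 + 2 m}$)
$G{\left(K{\left(-1 \right)} \right)} + \left(-18 - 76\right) \left(\left(-1\right) 97\right) = \frac{2 \left(-9 + 3 \left(-1\right)\right)}{-5 + 2 \left(-9 + 3 \left(-1\right)\right)} + \left(-18 - 76\right) \left(\left(-1\right) 97\right) = \frac{2 \left(-9 - 3\right)}{-5 + 2 \left(-9 - 3\right)} - -9118 = 2 \left(-12\right) \frac{1}{-5 + 2 \left(-12\right)} + 9118 = 2 \left(-12\right) \frac{1}{-5 - 24} + 9118 = 2 \left(-12\right) \frac{1}{-29} + 9118 = 2 \left(-12\right) \left(- \frac{1}{29}\right) + 9118 = \frac{24}{29} + 9118 = \frac{264446}{29}$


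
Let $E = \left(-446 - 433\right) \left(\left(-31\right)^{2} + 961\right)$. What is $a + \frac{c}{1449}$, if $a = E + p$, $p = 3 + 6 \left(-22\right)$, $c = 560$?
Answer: $- \frac{349740289}{207} \approx -1.6896 \cdot 10^{6}$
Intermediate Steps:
$p = -129$ ($p = 3 - 132 = -129$)
$E = -1689438$ ($E = - 879 \left(961 + 961\right) = \left(-879\right) 1922 = -1689438$)
$a = -1689567$ ($a = -1689438 - 129 = -1689567$)
$a + \frac{c}{1449} = -1689567 + \frac{560}{1449} = -1689567 + 560 \cdot \frac{1}{1449} = -1689567 + \frac{80}{207} = - \frac{349740289}{207}$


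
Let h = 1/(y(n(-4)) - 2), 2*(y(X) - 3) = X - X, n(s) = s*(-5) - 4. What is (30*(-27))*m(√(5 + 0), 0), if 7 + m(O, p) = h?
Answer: 4860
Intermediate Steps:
n(s) = -4 - 5*s (n(s) = -5*s - 4 = -4 - 5*s)
y(X) = 3 (y(X) = 3 + (X - X)/2 = 3 + (½)*0 = 3 + 0 = 3)
h = 1 (h = 1/(3 - 2) = 1/1 = 1)
m(O, p) = -6 (m(O, p) = -7 + 1 = -6)
(30*(-27))*m(√(5 + 0), 0) = (30*(-27))*(-6) = -810*(-6) = 4860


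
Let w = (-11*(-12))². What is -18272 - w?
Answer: -35696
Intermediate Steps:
w = 17424 (w = 132² = 17424)
-18272 - w = -18272 - 1*17424 = -18272 - 17424 = -35696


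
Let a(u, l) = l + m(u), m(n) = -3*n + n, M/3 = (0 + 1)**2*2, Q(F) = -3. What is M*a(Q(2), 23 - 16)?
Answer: 78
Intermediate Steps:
M = 6 (M = 3*((0 + 1)**2*2) = 3*(1**2*2) = 3*(1*2) = 3*2 = 6)
m(n) = -2*n
a(u, l) = l - 2*u
M*a(Q(2), 23 - 16) = 6*((23 - 16) - 2*(-3)) = 6*(7 + 6) = 6*13 = 78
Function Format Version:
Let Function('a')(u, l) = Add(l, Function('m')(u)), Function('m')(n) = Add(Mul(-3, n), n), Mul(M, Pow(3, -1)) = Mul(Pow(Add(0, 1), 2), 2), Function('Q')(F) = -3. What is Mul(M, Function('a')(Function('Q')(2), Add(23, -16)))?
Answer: 78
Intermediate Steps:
M = 6 (M = Mul(3, Mul(Pow(Add(0, 1), 2), 2)) = Mul(3, Mul(Pow(1, 2), 2)) = Mul(3, Mul(1, 2)) = Mul(3, 2) = 6)
Function('m')(n) = Mul(-2, n)
Function('a')(u, l) = Add(l, Mul(-2, u))
Mul(M, Function('a')(Function('Q')(2), Add(23, -16))) = Mul(6, Add(Add(23, -16), Mul(-2, -3))) = Mul(6, Add(7, 6)) = Mul(6, 13) = 78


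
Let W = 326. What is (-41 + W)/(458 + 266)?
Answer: 285/724 ≈ 0.39365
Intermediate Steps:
(-41 + W)/(458 + 266) = (-41 + 326)/(458 + 266) = 285/724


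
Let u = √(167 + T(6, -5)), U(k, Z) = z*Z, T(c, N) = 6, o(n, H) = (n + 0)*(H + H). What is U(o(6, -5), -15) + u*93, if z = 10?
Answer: -150 + 93*√173 ≈ 1073.2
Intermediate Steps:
o(n, H) = 2*H*n (o(n, H) = n*(2*H) = 2*H*n)
U(k, Z) = 10*Z
u = √173 (u = √(167 + 6) = √173 ≈ 13.153)
U(o(6, -5), -15) + u*93 = 10*(-15) + √173*93 = -150 + 93*√173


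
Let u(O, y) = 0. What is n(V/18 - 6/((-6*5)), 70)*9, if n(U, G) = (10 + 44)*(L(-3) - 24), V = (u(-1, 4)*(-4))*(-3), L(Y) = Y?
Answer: -13122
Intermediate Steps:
V = 0 (V = (0*(-4))*(-3) = 0*(-3) = 0)
n(U, G) = -1458 (n(U, G) = (10 + 44)*(-3 - 24) = 54*(-27) = -1458)
n(V/18 - 6/((-6*5)), 70)*9 = -1458*9 = -13122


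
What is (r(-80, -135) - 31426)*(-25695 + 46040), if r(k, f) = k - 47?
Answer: -641945785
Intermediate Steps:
r(k, f) = -47 + k
(r(-80, -135) - 31426)*(-25695 + 46040) = ((-47 - 80) - 31426)*(-25695 + 46040) = (-127 - 31426)*20345 = -31553*20345 = -641945785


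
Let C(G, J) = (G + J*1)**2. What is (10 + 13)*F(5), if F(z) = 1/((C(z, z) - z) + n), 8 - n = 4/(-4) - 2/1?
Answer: 23/106 ≈ 0.21698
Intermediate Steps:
C(G, J) = (G + J)**2
n = 11 (n = 8 - (4/(-4) - 2/1) = 8 - (4*(-1/4) - 2*1) = 8 - (-1 - 2) = 8 - 1*(-3) = 8 + 3 = 11)
F(z) = 1/(11 - z + 4*z**2) (F(z) = 1/(((z + z)**2 - z) + 11) = 1/(((2*z)**2 - z) + 11) = 1/((4*z**2 - z) + 11) = 1/((-z + 4*z**2) + 11) = 1/(11 - z + 4*z**2))
(10 + 13)*F(5) = (10 + 13)/(11 - 1*5 + 4*5**2) = 23/(11 - 5 + 4*25) = 23/(11 - 5 + 100) = 23/106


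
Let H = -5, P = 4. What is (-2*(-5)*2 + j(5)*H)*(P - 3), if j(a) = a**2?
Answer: -105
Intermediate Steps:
(-2*(-5)*2 + j(5)*H)*(P - 3) = (-2*(-5)*2 + 5**2*(-5))*(4 - 3) = (10*2 + 25*(-5))*1 = (20 - 125)*1 = -105*1 = -105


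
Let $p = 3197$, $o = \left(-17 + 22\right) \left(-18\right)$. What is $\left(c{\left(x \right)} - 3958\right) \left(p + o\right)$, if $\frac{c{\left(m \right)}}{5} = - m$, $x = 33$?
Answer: $-12810161$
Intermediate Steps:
$c{\left(m \right)} = - 5 m$ ($c{\left(m \right)} = 5 \left(- m\right) = - 5 m$)
$o = -90$ ($o = 5 \left(-18\right) = -90$)
$\left(c{\left(x \right)} - 3958\right) \left(p + o\right) = \left(\left(-5\right) 33 - 3958\right) \left(3197 - 90\right) = \left(-165 - 3958\right) 3107 = \left(-4123\right) 3107 = -12810161$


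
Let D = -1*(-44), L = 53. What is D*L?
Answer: 2332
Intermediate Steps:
D = 44
D*L = 44*53 = 2332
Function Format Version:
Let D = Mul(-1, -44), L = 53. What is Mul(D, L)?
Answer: 2332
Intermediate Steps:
D = 44
Mul(D, L) = Mul(44, 53) = 2332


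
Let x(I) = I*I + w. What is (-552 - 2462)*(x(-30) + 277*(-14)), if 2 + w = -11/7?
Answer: 62905194/7 ≈ 8.9865e+6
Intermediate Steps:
w = -25/7 (w = -2 - 11/7 = -25/7 ≈ -3.5714)
x(I) = -25/7 + I² (x(I) = I*I - 25/7 = I² - 25/7 = -25/7 + I²)
(-552 - 2462)*(x(-30) + 277*(-14)) = (-552 - 2462)*((-25/7 + (-30)²) + 277*(-14)) = -3014*((-25/7 + 900) - 3878) = -3014*(6275/7 - 3878) = -3014*(-20871/7) = 62905194/7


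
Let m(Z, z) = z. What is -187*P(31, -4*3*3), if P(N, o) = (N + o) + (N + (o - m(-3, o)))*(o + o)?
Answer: 418319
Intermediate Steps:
P(N, o) = N + o + 2*N*o (P(N, o) = (N + o) + (N + (o - o))*(o + o) = (N + o) + (N + 0)*(2*o) = (N + o) + N*(2*o) = (N + o) + 2*N*o = N + o + 2*N*o)
-187*P(31, -4*3*3) = -187*(31 - 4*3*3 + 2*31*(-4*3*3)) = -187*(31 - 12*3 + 2*31*(-12*3)) = -187*(31 - 36 + 2*31*(-36)) = -187*(31 - 36 - 2232) = -187*(-2237) = 418319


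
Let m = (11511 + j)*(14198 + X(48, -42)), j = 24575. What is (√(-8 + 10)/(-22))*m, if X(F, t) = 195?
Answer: -259692899*√2/11 ≈ -3.3387e+7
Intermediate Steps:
m = 519385798 (m = (11511 + 24575)*(14198 + 195) = 36086*14393 = 519385798)
(√(-8 + 10)/(-22))*m = (√(-8 + 10)/(-22))*519385798 = (√2*(-1/22))*519385798 = -√2/22*519385798 = -259692899*√2/11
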